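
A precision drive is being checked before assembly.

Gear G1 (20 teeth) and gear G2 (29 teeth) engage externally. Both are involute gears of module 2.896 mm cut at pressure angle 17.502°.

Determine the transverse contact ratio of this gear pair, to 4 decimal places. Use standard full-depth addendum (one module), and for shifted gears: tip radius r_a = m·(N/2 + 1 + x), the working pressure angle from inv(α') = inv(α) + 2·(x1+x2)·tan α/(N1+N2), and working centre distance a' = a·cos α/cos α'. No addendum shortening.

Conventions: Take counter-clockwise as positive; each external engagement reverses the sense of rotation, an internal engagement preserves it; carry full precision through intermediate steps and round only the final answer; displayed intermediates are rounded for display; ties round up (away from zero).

class = single-mesh tooth geometry [involute pair 20T × 29T, m = 2.896]
base radii: r_b1 = 27.619339, r_b2 = 40.048041
tip radii: r_a1 = 31.856000, r_a2 = 44.888000
no profile shift: α' = α, a' = a
action lengths: √(r_a1²−r_b1²) = 15.873779, √(r_a2²−r_b2²) = 20.275279
base pitch p_b = π·m·cos α = 8.676871
CR = (15.873779 + 20.275279 − 70.952000·sin 17.50200°)/8.676871 = 1.706954
contact ratio ≈ 1.7070

1.7070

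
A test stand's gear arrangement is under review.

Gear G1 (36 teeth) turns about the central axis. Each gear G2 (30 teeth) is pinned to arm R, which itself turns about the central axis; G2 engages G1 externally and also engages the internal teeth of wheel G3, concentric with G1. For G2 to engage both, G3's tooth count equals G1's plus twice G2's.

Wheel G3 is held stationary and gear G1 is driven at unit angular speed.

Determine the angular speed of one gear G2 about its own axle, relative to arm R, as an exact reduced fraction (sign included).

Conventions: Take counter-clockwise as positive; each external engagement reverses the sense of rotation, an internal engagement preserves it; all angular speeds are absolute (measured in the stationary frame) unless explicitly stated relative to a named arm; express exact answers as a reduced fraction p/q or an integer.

-48/55

recognized (axles ride arm R): planetary set, 36/30/96 teeth
ring teeth: 36 + 2·30 = 96
36(ω_sun−ω_arm) = −96(ω_ring−ω_arm),  ω_ring = 0, ω_sun = 1
36(1−ω_arm) = −96(0−ω_arm)  ⇒  132·ω_arm = 36  ⇒  ω_arm = 3/11
sun–planet mesh: 36·(1−3/11) = −30·(ω_p−ω_arm)  ⇒  ω_p−ω_arm = -48/55
exact speed ratio = -48/55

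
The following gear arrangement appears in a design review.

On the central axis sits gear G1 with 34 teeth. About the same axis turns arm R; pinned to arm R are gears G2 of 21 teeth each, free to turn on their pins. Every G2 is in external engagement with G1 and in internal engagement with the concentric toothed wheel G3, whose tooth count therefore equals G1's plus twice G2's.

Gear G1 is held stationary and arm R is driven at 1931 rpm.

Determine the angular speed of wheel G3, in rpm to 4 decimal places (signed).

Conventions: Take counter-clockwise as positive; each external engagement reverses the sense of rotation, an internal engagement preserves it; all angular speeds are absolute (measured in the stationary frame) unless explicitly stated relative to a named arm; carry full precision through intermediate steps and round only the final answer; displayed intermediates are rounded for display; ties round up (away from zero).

recognized (axles ride arm R): planetary set, 34/21/76 teeth
normalise by the input: solve with ω_arm = 1, then scale by 1931 rpm
ring teeth: 34 + 2·21 = 76
34(ω_sun−ω_arm) = −76(ω_ring−ω_arm),  ω_sun = 0, ω_arm = 1
ω_ring = 1 − (34/76)(0−1) = 55/38
scale: ω_ring = 55/38 × 1931 rpm = +2794.8684 rpm

+2794.8684 rpm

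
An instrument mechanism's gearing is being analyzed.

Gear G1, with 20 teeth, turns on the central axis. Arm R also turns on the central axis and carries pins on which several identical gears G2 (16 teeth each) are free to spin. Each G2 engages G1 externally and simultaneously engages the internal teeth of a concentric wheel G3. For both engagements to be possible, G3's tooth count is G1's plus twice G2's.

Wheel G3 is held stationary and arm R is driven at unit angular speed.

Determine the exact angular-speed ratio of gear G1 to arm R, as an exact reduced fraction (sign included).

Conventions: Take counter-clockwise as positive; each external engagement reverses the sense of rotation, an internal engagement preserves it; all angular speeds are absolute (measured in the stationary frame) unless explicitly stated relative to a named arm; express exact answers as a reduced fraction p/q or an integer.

recognized (axles ride arm R): planetary set, 20/16/52 teeth
ring teeth: 20 + 2·16 = 52
20(ω_sun−ω_arm) = −52(ω_ring−ω_arm),  ω_ring = 0, ω_arm = 1
ω_sun = 1 − (52/20)(0−1) = 18/5
ω_out/ω_in = 18/5

18/5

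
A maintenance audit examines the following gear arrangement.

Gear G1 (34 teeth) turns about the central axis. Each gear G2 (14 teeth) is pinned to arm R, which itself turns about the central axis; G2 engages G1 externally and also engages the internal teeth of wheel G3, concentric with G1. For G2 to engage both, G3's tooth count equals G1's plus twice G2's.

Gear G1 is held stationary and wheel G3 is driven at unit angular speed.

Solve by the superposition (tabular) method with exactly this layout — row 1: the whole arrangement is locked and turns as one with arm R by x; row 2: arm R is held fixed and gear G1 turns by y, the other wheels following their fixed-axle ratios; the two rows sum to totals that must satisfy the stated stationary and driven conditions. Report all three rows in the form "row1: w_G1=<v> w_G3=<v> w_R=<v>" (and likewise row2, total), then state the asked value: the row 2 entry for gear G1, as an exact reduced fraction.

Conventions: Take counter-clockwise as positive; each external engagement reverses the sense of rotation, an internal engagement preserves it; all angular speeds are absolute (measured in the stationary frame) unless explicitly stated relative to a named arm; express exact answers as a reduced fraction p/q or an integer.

planetary set (34T centre, 14T on arm, 62T internal) — Willis relation
row 1 — lock + rotate with arm: ω_sun = ω_ring = ω_arm = x
row 2 — arm fixed, fixed-axis ratios: sun y, ring −(34/62)·y, arm 0
boundary: total ω_sun = x + y = 0 and total ω_ring = x − (34/62)·y = 1  ⇒  y = -31/48, x = 31/48
row 2 ring = −(34/62)·(-31/48) = 17/48
totals (row 1 + row 2): sun 31/48 + (-31/48) = 0, ring 31/48 + 17/48 = 1, arm 31/48 + 0 = 31/48
asked cell (row2, sun) = -31/48

row1: w_G1=31/48 w_G3=31/48 w_R=31/48
row2: w_G1=-31/48 w_G3=17/48 w_R=0
total: w_G1=0 w_G3=1 w_R=31/48
asked value: -31/48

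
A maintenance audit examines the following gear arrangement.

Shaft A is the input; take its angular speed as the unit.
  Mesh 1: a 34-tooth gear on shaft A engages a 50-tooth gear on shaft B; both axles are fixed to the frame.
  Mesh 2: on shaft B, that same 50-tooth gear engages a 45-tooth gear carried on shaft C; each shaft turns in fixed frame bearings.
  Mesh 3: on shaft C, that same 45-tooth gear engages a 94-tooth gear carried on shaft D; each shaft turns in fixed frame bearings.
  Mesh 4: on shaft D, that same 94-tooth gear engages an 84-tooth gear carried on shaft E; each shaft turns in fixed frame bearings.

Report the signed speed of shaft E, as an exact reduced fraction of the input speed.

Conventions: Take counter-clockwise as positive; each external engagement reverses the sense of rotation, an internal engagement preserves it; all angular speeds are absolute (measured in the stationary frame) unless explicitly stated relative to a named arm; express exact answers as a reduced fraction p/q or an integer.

4-mesh fixed-axis compound train (all bearings frame-fixed)
mesh 1 [34T→50T]: |ω|/ω_in = 1×34/50 = 17/25, sense flips to −
mesh 2 [50T→45T]: |ω|/ω_in = (17/25)×50/45 = 34/45, sense flips to +
mesh 3 [45T→94T]: |ω|/ω_in = (34/45)×45/94 = 17/47, sense flips to −
mesh 4 [94T→84T]: |ω|/ω_in = (17/47)×94/84 = 17/42, sense flips to +
signed output speed (× input speed) = 17/42

17/42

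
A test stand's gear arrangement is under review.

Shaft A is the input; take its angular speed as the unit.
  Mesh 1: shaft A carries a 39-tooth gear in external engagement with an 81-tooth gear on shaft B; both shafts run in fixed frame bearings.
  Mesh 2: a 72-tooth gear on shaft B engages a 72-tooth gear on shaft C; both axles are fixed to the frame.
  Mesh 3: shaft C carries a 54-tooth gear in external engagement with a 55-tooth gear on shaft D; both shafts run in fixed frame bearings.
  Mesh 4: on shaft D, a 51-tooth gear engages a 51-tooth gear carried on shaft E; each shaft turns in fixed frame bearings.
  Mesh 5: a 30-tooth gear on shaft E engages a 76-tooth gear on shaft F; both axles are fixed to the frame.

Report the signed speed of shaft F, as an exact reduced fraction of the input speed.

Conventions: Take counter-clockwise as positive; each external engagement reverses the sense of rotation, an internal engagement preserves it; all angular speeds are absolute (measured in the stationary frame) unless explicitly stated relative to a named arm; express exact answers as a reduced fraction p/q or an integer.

-39/209

5-mesh fixed-axis compound train (all bearings frame-fixed)
mesh 1 [39T→81T]: |ω|/ω_in = 1×39/81 = 13/27, sense flips to −
mesh 2 [72T→72T]: |ω|/ω_in = (13/27)×72/72 = 13/27, sense flips to +
mesh 3 [54T→55T]: |ω|/ω_in = (13/27)×54/55 = 26/55, sense flips to −
mesh 4 [51T→51T]: |ω|/ω_in = (26/55)×51/51 = 26/55, sense flips to +
mesh 5 [30T→76T]: |ω|/ω_in = (26/55)×30/76 = 39/209, sense flips to −
signed output speed (× input speed) = -39/209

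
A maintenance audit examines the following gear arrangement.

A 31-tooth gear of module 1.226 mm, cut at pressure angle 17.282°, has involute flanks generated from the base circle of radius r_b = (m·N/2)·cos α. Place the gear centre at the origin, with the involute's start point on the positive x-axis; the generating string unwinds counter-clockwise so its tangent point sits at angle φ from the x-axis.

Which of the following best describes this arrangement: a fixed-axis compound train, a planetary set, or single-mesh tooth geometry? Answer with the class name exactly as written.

recognized (one wheel, involute flank): single-mesh tooth geometry, m = 1.226, N = 31
classification: single-mesh tooth geometry

single-mesh tooth geometry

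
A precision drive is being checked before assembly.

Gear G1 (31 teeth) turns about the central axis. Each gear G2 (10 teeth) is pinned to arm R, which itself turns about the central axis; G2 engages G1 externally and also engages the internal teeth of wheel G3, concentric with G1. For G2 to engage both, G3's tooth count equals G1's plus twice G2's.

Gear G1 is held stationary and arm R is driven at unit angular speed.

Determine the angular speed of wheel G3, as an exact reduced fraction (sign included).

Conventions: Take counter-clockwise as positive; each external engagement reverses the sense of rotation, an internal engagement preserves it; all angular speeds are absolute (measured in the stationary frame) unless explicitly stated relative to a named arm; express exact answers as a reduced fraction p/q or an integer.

recognized (axles ride arm R): planetary set, 31/10/51 teeth
ring teeth: 31 + 2·10 = 51
31(ω_sun−ω_arm) = −51(ω_ring−ω_arm),  ω_sun = 0, ω_arm = 1
ω_ring = 1 − (31/51)(0−1) = 82/51
exact speed ratio = 82/51

82/51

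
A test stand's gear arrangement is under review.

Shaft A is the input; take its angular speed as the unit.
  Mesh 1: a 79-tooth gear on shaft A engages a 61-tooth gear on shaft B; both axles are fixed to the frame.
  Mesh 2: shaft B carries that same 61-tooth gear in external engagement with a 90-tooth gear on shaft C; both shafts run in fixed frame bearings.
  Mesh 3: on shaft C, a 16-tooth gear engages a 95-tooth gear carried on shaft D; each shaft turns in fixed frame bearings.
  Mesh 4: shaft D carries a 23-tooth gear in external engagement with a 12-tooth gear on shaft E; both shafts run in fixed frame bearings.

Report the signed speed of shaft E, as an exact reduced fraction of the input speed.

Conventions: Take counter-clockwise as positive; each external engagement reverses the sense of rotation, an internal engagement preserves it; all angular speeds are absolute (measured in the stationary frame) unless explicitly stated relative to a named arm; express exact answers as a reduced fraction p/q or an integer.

3634/12825

4-mesh fixed-axis compound train (all bearings frame-fixed)
mesh 1 [79T→61T]: |ω|/ω_in = 1×79/61 = 79/61, sense flips to −
mesh 2 [61T→90T]: |ω|/ω_in = (79/61)×61/90 = 79/90, sense flips to +
mesh 3 [16T→95T]: |ω|/ω_in = (79/90)×16/95 = 632/4275, sense flips to −
mesh 4 [23T→12T]: |ω|/ω_in = (632/4275)×23/12 = 3634/12825, sense flips to +
signed output speed (× input speed) = 3634/12825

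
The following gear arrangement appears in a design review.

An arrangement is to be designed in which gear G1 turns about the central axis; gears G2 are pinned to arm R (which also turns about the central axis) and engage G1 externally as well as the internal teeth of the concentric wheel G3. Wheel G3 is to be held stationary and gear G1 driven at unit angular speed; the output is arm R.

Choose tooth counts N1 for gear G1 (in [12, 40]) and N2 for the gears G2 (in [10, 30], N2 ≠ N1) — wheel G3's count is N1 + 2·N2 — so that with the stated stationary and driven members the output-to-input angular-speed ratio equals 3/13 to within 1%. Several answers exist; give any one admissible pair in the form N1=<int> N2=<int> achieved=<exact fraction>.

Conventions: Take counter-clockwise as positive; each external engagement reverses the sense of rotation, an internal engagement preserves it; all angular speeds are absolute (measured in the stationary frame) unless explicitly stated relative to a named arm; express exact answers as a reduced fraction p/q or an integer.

N1=12 N2=14 achieved=3/13

topology: planetary set — design target 3/13, arm = carrier (Willis)
Willis with ω_ring = 0: ω_arm/ω_sun = N1/(N1+N3); set equal to 3/13  ⇒  N3/N1 = 1/(3/13) − 1 = 10/3
N3 = N1 + 2·N2  ⇒  N2/N1 = (N3/N1 − 1)/2 = (10/3 − 1)/2 = 7/6
smallest multiple with N1 ≥ 12 and N2 ≥ 10: k = 2  ⇒  N1 = 2·6 = 12, N2 = 2·7 = 14 (N1 ≤ 40, N2 ≤ 30, N2 ≠ N1 ✓), N3 = 12 + 2·14 = 40
check: N1/(N1+N3) with N1 = 12, N3 = 40 gives 3/13; |achieved − target| = 0 ≤ 3/1300 ✓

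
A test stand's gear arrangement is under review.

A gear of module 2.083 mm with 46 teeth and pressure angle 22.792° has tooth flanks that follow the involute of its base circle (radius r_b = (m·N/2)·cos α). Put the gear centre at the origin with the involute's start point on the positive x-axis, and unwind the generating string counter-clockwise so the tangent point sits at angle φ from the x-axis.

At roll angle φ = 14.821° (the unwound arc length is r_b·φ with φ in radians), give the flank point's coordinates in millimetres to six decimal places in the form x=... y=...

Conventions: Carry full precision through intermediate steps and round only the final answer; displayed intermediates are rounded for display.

topology: single-mesh involute geometry — m = 2.083, N = 46
pitch radius r_p = m·N/2 = 2.083·46/2 = 47.909000
base radius r_b = r_p·cos α = 47.909000·cos 22.792° = 44.168134
roll angle φ = 14.821° = 0.25867525 rad
x = r_b·(cos φ + φ·sin φ) = 45.621214
y = r_b·(sin φ − φ·cos φ) = 0.253130

x=45.621214 y=0.253130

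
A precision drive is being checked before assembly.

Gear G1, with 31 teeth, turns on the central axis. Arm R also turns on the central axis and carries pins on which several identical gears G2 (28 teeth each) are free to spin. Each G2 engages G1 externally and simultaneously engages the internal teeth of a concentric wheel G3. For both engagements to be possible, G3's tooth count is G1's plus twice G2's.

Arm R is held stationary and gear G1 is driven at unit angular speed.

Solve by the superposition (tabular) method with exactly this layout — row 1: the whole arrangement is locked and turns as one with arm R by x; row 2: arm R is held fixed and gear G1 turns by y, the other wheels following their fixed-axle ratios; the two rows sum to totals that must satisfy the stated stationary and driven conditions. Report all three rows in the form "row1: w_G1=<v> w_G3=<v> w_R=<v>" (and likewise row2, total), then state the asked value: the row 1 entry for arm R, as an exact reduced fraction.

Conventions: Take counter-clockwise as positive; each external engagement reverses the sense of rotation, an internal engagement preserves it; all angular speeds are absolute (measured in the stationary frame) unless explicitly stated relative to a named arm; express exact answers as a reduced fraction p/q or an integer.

class = planetary set [G3 = 31+2·28 = 87; Willis about the carrier]
superposition row 1 [locked train]: every member turns x
row 2: sun turns y, ring = −(31/87)·y, arm 0
boundary: total ω_arm = x = 0 and total ω_sun = x + y = 1  ⇒  y = 1, x = 0
row 2 ring = −(31/87)·1 = -31/87
totals (row 1 + row 2): sun 0 + 1 = 1, ring 0 + (-31/87) = -31/87, arm 0 + 0 = 0
asked cell (row1, arm) = 0

row1: w_G1=0 w_G3=0 w_R=0
row2: w_G1=1 w_G3=-31/87 w_R=0
total: w_G1=1 w_G3=-31/87 w_R=0
asked value: 0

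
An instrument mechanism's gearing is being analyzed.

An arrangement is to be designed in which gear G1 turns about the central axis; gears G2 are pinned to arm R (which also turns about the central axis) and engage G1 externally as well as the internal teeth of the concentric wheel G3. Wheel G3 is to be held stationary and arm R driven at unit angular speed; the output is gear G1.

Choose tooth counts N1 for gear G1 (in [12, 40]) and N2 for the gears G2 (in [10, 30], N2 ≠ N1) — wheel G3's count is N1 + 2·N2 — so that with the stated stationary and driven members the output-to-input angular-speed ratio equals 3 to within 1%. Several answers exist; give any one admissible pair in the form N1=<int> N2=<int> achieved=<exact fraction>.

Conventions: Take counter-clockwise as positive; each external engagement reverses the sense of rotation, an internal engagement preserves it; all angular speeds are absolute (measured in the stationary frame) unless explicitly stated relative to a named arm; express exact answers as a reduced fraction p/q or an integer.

N1=20 N2=10 achieved=3

topology: planetary set — design target 3, arm = carrier (Willis)
Willis with ω_ring = 0: ω_sun/ω_arm = (N1+N3)/N1; set equal to 3  ⇒  N3/N1 = 3 − 1 = 2
N3 = N1 + 2·N2  ⇒  N2/N1 = (N3/N1 − 1)/2 = (2 − 1)/2 = 1/2
smallest multiple with N1 ≥ 12 and N2 ≥ 10: k = 10  ⇒  N1 = 10·2 = 20, N2 = 10·1 = 10 (N1 ≤ 40, N2 ≤ 30, N2 ≠ N1 ✓), N3 = 20 + 2·10 = 40
check: (N1+N3)/N1 with N1 = 20, N3 = 40 gives 3; |achieved − target| = 0 ≤ 3/100 ✓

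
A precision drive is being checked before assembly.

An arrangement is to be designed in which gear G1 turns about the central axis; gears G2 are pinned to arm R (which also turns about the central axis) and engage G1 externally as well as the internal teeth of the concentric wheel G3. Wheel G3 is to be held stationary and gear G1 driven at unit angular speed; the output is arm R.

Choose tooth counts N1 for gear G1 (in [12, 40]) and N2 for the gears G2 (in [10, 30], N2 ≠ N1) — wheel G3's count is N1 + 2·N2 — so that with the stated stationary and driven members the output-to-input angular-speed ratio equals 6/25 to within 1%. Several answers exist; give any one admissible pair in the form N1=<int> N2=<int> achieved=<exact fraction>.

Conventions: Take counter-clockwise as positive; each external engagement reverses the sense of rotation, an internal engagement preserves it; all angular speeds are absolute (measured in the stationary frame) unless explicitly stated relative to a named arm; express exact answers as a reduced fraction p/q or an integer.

planetary set to be sized for 6/25 (Willis relation)
Willis with ω_ring = 0: ω_arm/ω_sun = N1/(N1+N3); set equal to 6/25  ⇒  N3/N1 = 1/(6/25) − 1 = 19/6
N3 = N1 + 2·N2  ⇒  N2/N1 = (N3/N1 − 1)/2 = (19/6 − 1)/2 = 13/12
smallest multiple with N1 ≥ 12 and N2 ≥ 10: k = 1  ⇒  N1 = 1·12 = 12, N2 = 1·13 = 13 (N1 ≤ 40, N2 ≤ 30, N2 ≠ N1 ✓), N3 = 12 + 2·13 = 38
check: N1/(N1+N3) with N1 = 12, N3 = 38 gives 6/25; |achieved − target| = 0 ≤ 3/1250 ✓

N1=12 N2=13 achieved=6/25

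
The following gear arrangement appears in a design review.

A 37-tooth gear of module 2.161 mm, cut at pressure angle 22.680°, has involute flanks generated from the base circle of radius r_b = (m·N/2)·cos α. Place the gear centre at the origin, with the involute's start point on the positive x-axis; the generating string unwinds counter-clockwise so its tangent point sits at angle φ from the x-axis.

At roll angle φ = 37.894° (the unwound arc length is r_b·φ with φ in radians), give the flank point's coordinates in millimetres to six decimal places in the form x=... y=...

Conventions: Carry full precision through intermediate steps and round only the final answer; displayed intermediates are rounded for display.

x=44.093577 y=3.403920

single-mesh involute tooth geometry (37T wheel at module 2.161)
pitch radius r_p = m·N/2 = 2.161·37/2 = 39.978500
base radius r_b = r_p·cos α = 39.978500·cos 22.680° = 36.887072
roll angle φ = 37.894° = 0.66137507 rad
x = r_b·(cos φ + φ·sin φ) = 44.093577
y = r_b·(sin φ − φ·cos φ) = 3.403920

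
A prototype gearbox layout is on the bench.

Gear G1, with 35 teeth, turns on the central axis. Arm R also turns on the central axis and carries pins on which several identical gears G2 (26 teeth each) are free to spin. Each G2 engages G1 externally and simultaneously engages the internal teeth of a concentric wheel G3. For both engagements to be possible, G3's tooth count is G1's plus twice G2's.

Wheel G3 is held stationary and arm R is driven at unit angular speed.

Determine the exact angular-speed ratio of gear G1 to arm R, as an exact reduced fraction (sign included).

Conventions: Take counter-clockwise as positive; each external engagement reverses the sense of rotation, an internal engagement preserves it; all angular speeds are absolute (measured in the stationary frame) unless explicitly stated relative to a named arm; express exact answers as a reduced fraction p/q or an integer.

122/35

recognized (axles ride arm R): planetary set, 35/26/87 teeth
ring teeth: 35 + 2·26 = 87
35(ω_sun−ω_arm) = −87(ω_ring−ω_arm),  ω_ring = 0, ω_arm = 1
ω_sun = 1 − (87/35)(0−1) = 122/35
ω_out/ω_in = 122/35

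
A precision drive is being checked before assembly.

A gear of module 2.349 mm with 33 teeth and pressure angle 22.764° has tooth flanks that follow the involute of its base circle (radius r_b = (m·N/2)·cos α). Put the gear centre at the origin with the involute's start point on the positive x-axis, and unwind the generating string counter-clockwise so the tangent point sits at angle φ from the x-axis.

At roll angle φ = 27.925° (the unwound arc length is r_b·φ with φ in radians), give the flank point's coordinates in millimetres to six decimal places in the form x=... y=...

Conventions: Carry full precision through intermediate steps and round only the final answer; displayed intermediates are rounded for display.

recognized (one wheel, involute flank): single-mesh tooth geometry, m = 2.349, N = 33
pitch radius r_p = m·N/2 = 2.349·33/2 = 38.758500
base radius r_b = r_p·cos α = 38.758500·cos 22.764° = 35.739463
roll angle φ = 27.925° = 0.48738319 rad
x = r_b·(cos φ + φ·sin φ) = 39.735507
y = r_b·(sin φ − φ·cos φ) = 1.346750

x=39.735507 y=1.346750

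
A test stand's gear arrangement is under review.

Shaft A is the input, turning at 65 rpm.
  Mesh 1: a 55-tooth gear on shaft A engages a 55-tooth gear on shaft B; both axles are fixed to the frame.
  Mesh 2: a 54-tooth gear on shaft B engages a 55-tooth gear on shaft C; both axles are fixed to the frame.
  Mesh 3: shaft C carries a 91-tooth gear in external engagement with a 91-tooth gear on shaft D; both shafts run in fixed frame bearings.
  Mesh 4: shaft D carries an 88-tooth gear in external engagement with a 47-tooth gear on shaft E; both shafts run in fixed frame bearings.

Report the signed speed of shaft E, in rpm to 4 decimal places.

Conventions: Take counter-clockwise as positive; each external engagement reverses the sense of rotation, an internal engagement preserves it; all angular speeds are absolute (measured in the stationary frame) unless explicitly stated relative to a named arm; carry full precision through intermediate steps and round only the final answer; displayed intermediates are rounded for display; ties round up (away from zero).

4-mesh fixed-axis compound train (all bearings frame-fixed)
mesh 1 [55T→55T]: ω = 65.0000×55/55 = 65.0000 rpm, sense flips to −
mesh 2 [54T→55T]: ω = 65.0000×54/55 = 63.8182 rpm, sense flips to +
mesh 3 [91T→91T]: ω = 63.8182×91/91 = 63.8182 rpm, sense flips to −
mesh 4 [88T→47T]: ω = 63.8182×88/47 = 119.4894 rpm, sense flips to +
signed output speed = +119.4894 rpm

+119.4894 rpm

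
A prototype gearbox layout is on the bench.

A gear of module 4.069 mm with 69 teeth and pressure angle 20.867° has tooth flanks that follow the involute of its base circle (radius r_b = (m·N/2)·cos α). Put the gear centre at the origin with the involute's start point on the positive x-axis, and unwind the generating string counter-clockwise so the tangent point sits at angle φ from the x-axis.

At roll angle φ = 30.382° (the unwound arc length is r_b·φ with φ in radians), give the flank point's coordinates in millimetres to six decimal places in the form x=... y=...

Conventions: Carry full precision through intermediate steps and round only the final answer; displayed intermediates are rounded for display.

x=148.338380 y=6.337866

class = single-mesh tooth geometry [base-circle involute, m = 4.069, 69T]
pitch radius r_p = m·N/2 = 4.069·69/2 = 140.380500
base radius r_b = r_p·cos α = 140.380500·cos 20.867° = 131.172913
roll angle φ = 30.382° = 0.53026593 rad
x = r_b·(cos φ + φ·sin φ) = 148.338380
y = r_b·(sin φ − φ·cos φ) = 6.337866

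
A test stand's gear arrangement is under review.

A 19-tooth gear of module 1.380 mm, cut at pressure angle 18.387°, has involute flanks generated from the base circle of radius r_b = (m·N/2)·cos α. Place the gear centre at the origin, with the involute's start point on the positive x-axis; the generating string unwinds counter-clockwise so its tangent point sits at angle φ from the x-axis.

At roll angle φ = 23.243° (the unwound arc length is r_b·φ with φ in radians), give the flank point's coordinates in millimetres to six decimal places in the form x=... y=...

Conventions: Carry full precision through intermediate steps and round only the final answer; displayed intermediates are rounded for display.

x=13.422628 y=0.272313

class = single-mesh tooth geometry [base-circle involute, m = 1.380, 19T]
pitch radius r_p = m·N/2 = 1.380·19/2 = 13.110000
base radius r_b = r_p·cos α = 13.110000·cos 18.387° = 12.440703
roll angle φ = 23.243° = 0.40566688 rad
x = r_b·(cos φ + φ·sin φ) = 13.422628
y = r_b·(sin φ − φ·cos φ) = 0.272313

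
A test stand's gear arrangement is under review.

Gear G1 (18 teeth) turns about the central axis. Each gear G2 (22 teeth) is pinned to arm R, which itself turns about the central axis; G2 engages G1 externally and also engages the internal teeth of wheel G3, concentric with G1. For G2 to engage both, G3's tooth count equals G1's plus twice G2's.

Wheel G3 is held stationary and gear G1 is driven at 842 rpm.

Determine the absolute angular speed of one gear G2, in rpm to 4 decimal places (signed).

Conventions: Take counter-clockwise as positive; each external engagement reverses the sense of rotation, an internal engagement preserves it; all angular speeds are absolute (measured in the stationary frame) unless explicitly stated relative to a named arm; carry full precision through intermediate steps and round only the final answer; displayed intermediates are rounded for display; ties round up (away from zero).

recognized (axles ride arm R): planetary set, 18/22/62 teeth
normalise by the input: solve with ω_sun = 1, then scale by 842 rpm
ring teeth: 18 + 2·22 = 62
18(ω_sun−ω_arm) = −62(ω_ring−ω_arm),  ω_ring = 0, ω_sun = 1
18(1−ω_arm) = −62(0−ω_arm)  ⇒  80·ω_arm = 18  ⇒  ω_arm = 9/40
sun–planet mesh: 18·(1−9/40) = −22·(ω_p−ω_arm)  ⇒  ω_p−ω_arm = -279/440
ω_p = 9/40 − 279/440 = -9/22
scale: ω_p = -9/22 × 842 rpm = -344.4545 rpm

-344.4545 rpm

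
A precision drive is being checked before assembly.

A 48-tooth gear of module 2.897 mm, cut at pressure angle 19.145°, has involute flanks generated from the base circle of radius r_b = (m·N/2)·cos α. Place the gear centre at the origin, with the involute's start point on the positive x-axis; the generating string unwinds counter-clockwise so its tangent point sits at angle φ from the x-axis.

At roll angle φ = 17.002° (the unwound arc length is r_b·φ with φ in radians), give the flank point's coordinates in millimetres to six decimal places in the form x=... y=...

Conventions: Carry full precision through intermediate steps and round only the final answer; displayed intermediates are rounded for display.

x=68.511012 y=0.567063

single-mesh involute tooth geometry (48T wheel at module 2.897)
pitch radius r_p = m·N/2 = 2.897·48/2 = 69.528000
base radius r_b = r_p·cos α = 69.528000·cos 19.145° = 65.682519
roll angle φ = 17.002° = 0.29674088 rad
x = r_b·(cos φ + φ·sin φ) = 68.511012
y = r_b·(sin φ − φ·cos φ) = 0.567063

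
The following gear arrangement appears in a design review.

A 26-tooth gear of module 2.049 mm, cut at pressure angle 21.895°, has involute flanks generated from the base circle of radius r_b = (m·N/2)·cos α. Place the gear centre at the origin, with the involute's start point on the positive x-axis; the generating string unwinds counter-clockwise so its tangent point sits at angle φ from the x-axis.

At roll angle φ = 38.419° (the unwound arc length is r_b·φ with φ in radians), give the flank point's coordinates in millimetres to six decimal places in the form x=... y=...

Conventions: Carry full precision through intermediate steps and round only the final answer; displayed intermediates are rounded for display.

x=29.662845 y=2.373925

single-mesh involute tooth geometry (26T wheel at module 2.049)
pitch radius r_p = m·N/2 = 2.049·26/2 = 26.637000
base radius r_b = r_p·cos α = 26.637000·cos 21.895° = 24.715641
roll angle φ = 38.419° = 0.67053805 rad
x = r_b·(cos φ + φ·sin φ) = 29.662845
y = r_b·(sin φ − φ·cos φ) = 2.373925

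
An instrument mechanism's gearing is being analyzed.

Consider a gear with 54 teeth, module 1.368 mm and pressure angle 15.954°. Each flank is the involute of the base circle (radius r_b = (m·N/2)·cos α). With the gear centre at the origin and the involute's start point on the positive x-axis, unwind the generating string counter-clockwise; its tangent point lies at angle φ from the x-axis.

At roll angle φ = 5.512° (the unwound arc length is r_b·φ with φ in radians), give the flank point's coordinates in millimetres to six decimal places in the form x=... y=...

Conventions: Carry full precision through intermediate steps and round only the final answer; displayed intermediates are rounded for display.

x=35.677281 y=0.010530

single-mesh involute tooth geometry (54T wheel at module 1.368)
pitch radius r_p = m·N/2 = 1.368·54/2 = 36.936000
base radius r_b = r_p·cos α = 36.936000·cos 15.954° = 35.513324
roll angle φ = 5.512° = 0.09620255 rad
x = r_b·(cos φ + φ·sin φ) = 35.677281
y = r_b·(sin φ − φ·cos φ) = 0.010530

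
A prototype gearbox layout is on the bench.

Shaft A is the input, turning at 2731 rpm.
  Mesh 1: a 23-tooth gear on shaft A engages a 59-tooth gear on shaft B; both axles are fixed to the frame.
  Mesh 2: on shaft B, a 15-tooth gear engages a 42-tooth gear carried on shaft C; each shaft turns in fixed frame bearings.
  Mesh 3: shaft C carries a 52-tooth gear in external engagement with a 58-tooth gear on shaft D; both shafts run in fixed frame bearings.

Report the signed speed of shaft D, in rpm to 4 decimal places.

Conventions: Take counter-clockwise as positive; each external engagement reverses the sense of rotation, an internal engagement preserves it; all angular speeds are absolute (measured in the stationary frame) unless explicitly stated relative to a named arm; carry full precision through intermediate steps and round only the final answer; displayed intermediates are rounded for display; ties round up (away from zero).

topology: fixed-axis compound train — 3 meshes, A→D
mesh 1 [23T→59T]: ω = 2731.0000×23/59 = 1064.6271 rpm, sense flips to −
mesh 2 [15T→42T]: ω = 1064.6271×15/42 = 380.2240 rpm, sense flips to +
mesh 3 [52T→58T]: ω = 380.2240×52/58 = 340.8905 rpm, sense flips to −
signed output speed = -340.8905 rpm

-340.8905 rpm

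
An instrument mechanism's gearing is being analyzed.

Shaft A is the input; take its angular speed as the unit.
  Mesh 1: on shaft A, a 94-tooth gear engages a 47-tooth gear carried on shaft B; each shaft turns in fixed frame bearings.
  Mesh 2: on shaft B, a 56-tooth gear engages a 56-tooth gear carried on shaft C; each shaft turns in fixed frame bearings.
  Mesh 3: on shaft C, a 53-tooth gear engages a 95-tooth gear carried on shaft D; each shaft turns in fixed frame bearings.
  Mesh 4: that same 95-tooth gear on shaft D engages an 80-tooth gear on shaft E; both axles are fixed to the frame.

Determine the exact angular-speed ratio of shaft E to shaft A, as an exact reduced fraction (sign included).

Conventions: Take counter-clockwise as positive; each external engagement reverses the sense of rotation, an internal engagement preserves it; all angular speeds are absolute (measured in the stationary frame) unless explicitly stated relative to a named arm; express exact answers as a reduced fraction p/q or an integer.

class = fixed-axis compound train [4 meshes; 4 ratios multiply, 4 sense flips]
mesh 1 [94T→47T]: running ratio 2, sense −
mesh 2 [56T→56T]: running ratio 2, sense +
mesh 3 [53T→95T]: running ratio 106/95, sense −
mesh 4 [95T→80T]: running ratio 53/40, sense +
ω_out/ω_in = 53/40

53/40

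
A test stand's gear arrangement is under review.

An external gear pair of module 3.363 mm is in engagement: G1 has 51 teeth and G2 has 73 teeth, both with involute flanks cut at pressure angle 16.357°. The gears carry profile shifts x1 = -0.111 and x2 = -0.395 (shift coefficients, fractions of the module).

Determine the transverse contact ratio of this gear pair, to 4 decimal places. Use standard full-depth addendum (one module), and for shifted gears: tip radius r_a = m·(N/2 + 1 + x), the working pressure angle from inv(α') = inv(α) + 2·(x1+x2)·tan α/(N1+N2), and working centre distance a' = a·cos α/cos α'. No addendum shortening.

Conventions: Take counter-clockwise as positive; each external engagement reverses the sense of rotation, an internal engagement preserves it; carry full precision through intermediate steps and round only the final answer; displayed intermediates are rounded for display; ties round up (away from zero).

single-mesh involute tooth geometry (51T engaging 73T at module 3.363)
base radii: r_b1 = 82.285557, r_b2 = 117.781288
tip radii: r_a1 = 88.746207, r_a2 = 124.784115
inv(α') = inv(16.357°) + 2·(-0.111-0.395)·tan α/(51+73) = 0.00562183  ⇒  α' = 14.56564°
a' = a·cos α / cos α' = 208.5060·cos 16.357°/cos 14.56564° = 206.710491
action lengths: √(r_a1²−r_b1²) = 33.241185, √(r_a2²−r_b2²) = 41.214605
base pitch p_b = π·m·cos α = 10.137557
CR = (33.241185 + 41.214605 − 206.710491·sin 14.56564°)/10.137557 = 2.216546
contact ratio ≈ 2.2165

2.2165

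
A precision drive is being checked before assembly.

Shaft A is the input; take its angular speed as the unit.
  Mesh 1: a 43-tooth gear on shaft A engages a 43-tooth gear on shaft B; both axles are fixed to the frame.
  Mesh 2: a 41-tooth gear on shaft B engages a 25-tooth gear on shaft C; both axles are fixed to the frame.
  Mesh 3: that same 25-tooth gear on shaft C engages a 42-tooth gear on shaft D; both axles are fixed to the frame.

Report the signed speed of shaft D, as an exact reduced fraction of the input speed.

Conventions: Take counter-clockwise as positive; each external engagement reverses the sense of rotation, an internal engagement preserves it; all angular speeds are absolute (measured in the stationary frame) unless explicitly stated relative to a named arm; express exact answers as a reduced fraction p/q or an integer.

-41/42

3-mesh fixed-axis compound train (all bearings frame-fixed)
mesh 1 [43T→43T]: |ω|/ω_in = 1×43/43 = 1, sense flips to −
mesh 2 [41T→25T]: |ω|/ω_in = 1×41/25 = 41/25, sense flips to +
mesh 3 [25T→42T]: |ω|/ω_in = (41/25)×25/42 = 41/42, sense flips to −
signed output speed (× input speed) = -41/42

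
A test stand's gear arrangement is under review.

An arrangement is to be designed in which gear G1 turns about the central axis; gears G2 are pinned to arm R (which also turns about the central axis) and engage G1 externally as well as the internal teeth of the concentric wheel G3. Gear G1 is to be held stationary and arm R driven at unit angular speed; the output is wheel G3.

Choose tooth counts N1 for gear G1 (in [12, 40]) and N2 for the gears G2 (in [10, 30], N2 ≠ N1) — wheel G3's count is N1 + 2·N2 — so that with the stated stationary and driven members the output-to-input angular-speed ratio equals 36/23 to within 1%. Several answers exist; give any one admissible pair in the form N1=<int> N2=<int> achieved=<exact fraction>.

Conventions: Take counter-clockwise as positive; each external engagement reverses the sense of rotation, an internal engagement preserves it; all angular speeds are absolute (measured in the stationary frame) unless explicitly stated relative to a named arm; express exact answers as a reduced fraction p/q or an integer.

class = planetary set [ratio 36/23 wanted; Willis about the carrier]
Willis with ω_sun = 0: ω_ring/ω_arm = (N1+N3)/N3; set equal to 36/23  ⇒  N3/N1 = 1/(36/23 − 1) = 23/13
N3 = N1 + 2·N2  ⇒  N2/N1 = (N3/N1 − 1)/2 = (23/13 − 1)/2 = 5/13
smallest multiple with N1 ≥ 12 and N2 ≥ 10: k = 2  ⇒  N1 = 2·13 = 26, N2 = 2·5 = 10 (N1 ≤ 40, N2 ≤ 30, N2 ≠ N1 ✓), N3 = 26 + 2·10 = 46
check: (N1+N3)/N3 with N1 = 26, N3 = 46 gives 36/23; |achieved − target| = 0 ≤ 9/575 ✓

N1=26 N2=10 achieved=36/23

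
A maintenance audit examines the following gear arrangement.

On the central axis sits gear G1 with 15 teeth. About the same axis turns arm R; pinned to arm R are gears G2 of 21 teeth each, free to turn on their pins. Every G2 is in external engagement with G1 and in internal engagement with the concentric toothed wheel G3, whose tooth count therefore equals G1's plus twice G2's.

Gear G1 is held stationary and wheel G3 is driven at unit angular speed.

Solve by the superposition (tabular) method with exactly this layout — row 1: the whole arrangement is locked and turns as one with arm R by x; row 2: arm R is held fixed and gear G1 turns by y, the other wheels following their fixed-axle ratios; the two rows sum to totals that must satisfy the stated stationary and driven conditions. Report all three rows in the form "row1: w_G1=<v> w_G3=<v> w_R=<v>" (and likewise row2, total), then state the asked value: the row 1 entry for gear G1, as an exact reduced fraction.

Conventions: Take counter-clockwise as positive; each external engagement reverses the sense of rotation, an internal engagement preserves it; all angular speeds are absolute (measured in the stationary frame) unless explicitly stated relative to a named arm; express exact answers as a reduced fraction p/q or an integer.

row1: w_G1=19/24 w_G3=19/24 w_R=19/24
row2: w_G1=-19/24 w_G3=5/24 w_R=0
total: w_G1=0 w_G3=1 w_R=19/24
asked value: 19/24

recognized (axles ride arm R): planetary set, 15/21/57 teeth
row 1 (train locked, turned with arm): all members turn x
row 2 — arm fixed, fixed-axis ratios: sun y, ring −(15/57)·y, arm 0
boundary: total ω_sun = x + y = 0 and total ω_ring = x − (15/57)·y = 1  ⇒  y = -19/24, x = 19/24
row 2 ring = −(15/57)·(-19/24) = 5/24
totals (row 1 + row 2): sun 19/24 + (-19/24) = 0, ring 19/24 + 5/24 = 1, arm 19/24 + 0 = 19/24
asked cell (row1, sun) = 19/24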